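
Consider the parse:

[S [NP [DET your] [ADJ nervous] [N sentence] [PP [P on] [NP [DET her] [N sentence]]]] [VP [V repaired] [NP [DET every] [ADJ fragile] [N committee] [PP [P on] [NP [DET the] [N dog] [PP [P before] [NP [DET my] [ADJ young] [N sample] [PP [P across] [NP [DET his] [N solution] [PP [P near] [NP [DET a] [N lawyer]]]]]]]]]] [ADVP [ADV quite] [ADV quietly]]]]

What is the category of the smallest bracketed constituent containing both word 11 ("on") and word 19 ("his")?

PP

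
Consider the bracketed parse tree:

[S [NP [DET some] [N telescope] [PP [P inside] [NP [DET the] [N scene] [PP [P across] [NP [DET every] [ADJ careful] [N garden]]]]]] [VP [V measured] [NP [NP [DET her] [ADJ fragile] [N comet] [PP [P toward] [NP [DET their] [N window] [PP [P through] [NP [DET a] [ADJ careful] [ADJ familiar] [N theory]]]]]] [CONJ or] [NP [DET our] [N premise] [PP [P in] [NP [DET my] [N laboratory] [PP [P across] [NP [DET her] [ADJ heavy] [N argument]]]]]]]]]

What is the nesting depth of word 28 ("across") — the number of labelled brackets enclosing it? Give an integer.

Path from the root down to the word: S → VP → NP → NP → PP → NP → PP → P. That is 8 enclosing brackets.

8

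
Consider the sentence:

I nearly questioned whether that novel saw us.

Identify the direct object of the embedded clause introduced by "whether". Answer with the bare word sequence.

us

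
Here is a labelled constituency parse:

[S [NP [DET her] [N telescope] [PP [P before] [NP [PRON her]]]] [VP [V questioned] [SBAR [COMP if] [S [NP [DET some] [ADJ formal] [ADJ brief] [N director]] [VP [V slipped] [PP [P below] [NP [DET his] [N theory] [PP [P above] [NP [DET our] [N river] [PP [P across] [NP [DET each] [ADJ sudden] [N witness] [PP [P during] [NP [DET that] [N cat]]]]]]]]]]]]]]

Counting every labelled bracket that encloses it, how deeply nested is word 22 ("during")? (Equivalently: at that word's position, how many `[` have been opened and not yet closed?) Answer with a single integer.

13

Path from the root down to the word: S → VP → SBAR → S → VP → PP → NP → PP → NP → PP → NP → PP → P. That is 13 enclosing brackets.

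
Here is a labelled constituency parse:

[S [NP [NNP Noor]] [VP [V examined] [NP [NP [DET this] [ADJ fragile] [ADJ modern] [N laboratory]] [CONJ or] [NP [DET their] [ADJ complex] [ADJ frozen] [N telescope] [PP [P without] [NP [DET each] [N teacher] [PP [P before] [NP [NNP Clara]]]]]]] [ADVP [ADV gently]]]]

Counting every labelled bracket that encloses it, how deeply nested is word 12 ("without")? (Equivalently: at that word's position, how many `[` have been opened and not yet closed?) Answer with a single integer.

6

The word sits inside P, which is inside PP, inside NP, inside NP, inside VP, inside S — 6 brackets in all.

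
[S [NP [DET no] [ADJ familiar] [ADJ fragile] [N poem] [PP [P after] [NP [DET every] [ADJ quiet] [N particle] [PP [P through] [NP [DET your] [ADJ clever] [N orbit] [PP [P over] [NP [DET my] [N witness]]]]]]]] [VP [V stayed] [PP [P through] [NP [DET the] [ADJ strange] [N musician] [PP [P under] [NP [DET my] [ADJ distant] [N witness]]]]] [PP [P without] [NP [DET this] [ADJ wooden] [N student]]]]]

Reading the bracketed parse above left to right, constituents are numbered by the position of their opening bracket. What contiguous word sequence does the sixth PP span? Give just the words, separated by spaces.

without this wooden student

Opening `[PP` markers occur at word positions 5, 9, 13, 17, 21, 25; the sixth of these opens the constituent [PP without this wooden student].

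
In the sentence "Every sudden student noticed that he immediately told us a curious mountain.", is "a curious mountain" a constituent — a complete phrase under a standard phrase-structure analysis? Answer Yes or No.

Yes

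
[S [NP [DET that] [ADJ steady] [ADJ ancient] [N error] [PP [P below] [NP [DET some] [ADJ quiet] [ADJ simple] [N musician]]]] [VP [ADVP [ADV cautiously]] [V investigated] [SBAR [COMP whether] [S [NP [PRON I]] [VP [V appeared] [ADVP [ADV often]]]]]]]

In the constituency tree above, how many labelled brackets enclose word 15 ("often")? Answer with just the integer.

The word sits inside ADV, which is inside ADVP, inside VP, inside S, inside SBAR, inside VP, inside S — 7 brackets in all.

7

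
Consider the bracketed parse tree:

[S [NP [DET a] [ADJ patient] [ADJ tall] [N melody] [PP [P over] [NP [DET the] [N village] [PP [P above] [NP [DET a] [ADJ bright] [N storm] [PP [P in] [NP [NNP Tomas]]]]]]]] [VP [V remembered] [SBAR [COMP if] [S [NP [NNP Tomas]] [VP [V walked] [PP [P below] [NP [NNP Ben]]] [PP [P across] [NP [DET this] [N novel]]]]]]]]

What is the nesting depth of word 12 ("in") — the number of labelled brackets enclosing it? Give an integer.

8

Path from the root down to the word: S → NP → PP → NP → PP → NP → PP → P. That is 8 enclosing brackets.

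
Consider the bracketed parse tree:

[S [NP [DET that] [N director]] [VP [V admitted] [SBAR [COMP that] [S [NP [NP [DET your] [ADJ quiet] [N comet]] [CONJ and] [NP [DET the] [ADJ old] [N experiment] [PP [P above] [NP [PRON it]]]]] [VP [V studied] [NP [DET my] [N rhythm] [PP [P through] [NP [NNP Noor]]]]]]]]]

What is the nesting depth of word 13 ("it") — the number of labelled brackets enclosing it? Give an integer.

9

The word sits inside PRON, which is inside NP, inside PP, inside NP, inside NP, inside S, inside SBAR, inside VP, inside S — 9 brackets in all.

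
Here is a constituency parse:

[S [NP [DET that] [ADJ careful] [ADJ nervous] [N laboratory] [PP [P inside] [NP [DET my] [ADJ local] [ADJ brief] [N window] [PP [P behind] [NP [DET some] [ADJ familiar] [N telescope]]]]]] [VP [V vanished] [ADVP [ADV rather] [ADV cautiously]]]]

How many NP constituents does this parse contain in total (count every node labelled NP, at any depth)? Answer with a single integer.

Listing each NP by its span: [NP that careful nervous laboratory inside my local brief window behind some familiar telescope]; [NP my local brief window behind some familiar telescope]; [NP some familiar telescope] — that makes 3.

3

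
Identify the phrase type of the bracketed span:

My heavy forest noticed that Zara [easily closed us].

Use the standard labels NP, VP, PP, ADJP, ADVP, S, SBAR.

The span is built around the verb "closed" — a verb phrase (VP).

VP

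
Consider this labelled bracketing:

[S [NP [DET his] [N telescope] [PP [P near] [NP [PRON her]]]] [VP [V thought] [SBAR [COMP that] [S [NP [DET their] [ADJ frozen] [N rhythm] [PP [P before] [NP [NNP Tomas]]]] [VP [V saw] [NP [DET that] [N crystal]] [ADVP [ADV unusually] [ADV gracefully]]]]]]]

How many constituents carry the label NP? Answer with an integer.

5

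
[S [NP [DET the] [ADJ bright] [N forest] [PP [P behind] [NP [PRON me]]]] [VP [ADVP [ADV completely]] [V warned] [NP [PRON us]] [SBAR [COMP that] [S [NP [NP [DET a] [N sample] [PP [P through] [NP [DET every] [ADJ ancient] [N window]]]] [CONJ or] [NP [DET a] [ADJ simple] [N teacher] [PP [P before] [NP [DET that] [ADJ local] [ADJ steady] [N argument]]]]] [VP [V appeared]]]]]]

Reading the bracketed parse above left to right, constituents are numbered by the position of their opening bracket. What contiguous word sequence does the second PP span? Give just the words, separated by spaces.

through every ancient window

The PP opening brackets appear, in order, over: "behind me"; "through every ancient window"; "before that local steady argument". The second one spans "through every ancient window".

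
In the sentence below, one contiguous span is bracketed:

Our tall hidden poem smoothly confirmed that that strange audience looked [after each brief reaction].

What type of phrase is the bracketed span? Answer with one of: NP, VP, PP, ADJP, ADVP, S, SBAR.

PP

The bracketed span "after each brief reaction" is headed by "after", making it a prepositional phrase (PP).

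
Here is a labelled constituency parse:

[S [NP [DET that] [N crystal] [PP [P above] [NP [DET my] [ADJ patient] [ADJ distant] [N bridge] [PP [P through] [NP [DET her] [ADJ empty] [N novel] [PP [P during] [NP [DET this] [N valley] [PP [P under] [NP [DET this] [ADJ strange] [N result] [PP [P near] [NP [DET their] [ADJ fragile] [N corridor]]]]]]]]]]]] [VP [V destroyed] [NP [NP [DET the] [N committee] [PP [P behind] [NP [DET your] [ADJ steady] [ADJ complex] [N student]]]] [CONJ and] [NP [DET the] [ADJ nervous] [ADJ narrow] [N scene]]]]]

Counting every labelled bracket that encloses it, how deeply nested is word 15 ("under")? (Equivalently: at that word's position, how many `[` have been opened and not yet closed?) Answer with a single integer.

10

The word sits inside P, which is inside PP, inside NP, inside PP, inside NP, inside PP, inside NP, inside PP, inside NP, inside S — 10 brackets in all.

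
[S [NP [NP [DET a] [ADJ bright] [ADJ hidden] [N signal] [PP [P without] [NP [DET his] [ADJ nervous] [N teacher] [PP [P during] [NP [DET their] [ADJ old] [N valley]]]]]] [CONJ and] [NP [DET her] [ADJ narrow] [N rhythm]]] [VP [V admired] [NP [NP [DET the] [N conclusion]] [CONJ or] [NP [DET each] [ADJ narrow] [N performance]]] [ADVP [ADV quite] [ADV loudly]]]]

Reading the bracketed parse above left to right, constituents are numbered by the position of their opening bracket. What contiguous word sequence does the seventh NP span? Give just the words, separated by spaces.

The NP opening brackets appear, in order, over: "a bright hidden signal without his nervous teacher during their old valley and her narrow rhythm"; "a bright hidden signal without his nervous teacher during their old valley"; "his nervous teacher during their old valley"; "their old valley"; "her narrow rhythm"; "the conclusion or each narrow performance"; "the conclusion"; "each narrow performance". The seventh one spans "the conclusion".

the conclusion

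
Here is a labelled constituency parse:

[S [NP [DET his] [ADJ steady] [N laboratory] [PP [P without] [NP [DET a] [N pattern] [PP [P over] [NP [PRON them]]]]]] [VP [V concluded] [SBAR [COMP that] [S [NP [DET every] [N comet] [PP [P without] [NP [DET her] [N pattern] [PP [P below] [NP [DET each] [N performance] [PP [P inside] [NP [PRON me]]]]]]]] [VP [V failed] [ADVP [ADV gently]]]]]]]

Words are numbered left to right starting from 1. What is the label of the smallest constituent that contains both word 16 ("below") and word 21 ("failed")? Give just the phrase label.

Word 16 lies under S → VP → SBAR → S → NP → PP → NP → PP → P; word 21 lies under S → VP → SBAR → S → VP → V. The lowest shared node is the S.

S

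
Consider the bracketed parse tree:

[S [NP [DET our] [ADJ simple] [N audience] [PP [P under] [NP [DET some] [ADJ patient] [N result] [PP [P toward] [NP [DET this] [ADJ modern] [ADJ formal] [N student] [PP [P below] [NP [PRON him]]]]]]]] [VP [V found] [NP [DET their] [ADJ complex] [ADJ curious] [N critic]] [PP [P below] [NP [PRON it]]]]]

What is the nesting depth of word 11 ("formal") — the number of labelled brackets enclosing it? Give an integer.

7

Path from the root down to the word: S → NP → PP → NP → PP → NP → ADJ. That is 7 enclosing brackets.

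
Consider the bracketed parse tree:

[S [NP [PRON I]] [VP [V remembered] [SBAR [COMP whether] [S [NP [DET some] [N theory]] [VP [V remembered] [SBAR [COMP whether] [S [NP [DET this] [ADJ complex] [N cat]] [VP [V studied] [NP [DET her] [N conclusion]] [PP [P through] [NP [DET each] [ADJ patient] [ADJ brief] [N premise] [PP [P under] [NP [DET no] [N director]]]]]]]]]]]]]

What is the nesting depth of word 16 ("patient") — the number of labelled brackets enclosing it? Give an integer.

11

Path from the root down to the word: S → VP → SBAR → S → VP → SBAR → S → VP → PP → NP → ADJ. That is 11 enclosing brackets.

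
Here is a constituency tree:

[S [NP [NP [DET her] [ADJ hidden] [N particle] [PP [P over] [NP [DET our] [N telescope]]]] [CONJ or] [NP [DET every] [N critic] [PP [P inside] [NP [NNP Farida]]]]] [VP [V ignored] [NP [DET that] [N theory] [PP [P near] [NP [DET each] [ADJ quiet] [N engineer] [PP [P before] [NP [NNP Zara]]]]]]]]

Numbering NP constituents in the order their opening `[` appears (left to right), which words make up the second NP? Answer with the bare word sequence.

Opening `[NP` markers occur at word positions 1, 1, 5, 8, 11, 13, 16, 20; the second of these opens the constituent [NP her hidden particle over our telescope].

her hidden particle over our telescope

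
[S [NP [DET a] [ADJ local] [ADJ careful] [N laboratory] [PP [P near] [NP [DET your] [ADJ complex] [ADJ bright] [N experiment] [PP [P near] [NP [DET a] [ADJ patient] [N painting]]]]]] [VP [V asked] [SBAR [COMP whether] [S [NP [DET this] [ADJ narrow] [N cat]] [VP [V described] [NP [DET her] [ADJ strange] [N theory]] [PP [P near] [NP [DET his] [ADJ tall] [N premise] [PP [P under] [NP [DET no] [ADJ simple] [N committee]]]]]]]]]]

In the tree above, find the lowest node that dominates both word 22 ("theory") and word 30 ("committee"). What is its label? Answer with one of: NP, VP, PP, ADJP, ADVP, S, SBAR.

Both words fall inside [VP described her strange theory near his tall premise under no simple committee] (words 19–30), and no smaller constituent contains them both. Label: VP.

VP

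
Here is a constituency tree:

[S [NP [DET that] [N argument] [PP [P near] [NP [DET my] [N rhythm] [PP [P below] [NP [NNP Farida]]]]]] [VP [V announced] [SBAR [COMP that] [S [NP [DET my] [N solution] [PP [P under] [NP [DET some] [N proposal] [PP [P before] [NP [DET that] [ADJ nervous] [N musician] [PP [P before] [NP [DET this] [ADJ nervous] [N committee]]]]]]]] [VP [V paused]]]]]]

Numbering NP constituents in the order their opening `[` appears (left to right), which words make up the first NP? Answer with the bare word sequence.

In left-to-right order the NP constituents are "that argument near my rhythm below Farida"; "my rhythm below Farida"; "Farida"; "my solution under some proposal before that nervous musician before this nervous committee"; "some proposal before that nervous musician before this nervous committee"; "that nervous musician before this nervous committee"; "this nervous committee". Number 1 is "that argument near my rhythm below Farida".

that argument near my rhythm below Farida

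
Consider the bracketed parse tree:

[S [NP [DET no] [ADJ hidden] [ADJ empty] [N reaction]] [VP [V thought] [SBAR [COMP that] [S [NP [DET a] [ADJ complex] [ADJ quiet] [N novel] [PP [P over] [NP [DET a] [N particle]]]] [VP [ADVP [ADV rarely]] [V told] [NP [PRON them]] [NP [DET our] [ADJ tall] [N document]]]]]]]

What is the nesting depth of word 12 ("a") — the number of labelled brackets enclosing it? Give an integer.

Path from the root down to the word: S → VP → SBAR → S → NP → PP → NP → DET. That is 8 enclosing brackets.

8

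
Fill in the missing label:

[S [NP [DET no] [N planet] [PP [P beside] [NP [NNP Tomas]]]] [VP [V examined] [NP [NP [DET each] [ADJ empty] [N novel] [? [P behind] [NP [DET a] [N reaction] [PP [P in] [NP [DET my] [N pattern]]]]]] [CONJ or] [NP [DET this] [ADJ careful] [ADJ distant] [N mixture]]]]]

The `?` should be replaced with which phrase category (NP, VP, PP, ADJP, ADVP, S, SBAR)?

The `?` node immediately contains: P 'behind', NP. That is the internal structure of a prepositional phrase, so the label is PP.

PP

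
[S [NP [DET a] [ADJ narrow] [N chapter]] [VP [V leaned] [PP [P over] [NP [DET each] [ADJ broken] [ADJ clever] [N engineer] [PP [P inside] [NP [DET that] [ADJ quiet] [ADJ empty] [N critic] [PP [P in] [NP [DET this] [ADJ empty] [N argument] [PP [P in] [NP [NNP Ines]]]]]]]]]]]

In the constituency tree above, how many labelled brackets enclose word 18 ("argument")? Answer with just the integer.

9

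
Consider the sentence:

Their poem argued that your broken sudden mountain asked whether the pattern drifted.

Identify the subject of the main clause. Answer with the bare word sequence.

their poem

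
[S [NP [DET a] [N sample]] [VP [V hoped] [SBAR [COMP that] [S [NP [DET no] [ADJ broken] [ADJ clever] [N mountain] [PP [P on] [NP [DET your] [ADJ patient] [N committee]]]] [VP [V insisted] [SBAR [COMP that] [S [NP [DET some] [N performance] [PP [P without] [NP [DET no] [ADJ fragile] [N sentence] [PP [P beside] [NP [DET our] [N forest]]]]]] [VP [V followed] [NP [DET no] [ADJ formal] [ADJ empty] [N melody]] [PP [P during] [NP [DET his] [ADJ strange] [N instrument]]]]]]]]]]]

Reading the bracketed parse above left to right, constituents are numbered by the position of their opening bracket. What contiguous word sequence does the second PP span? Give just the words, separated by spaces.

without no fragile sentence beside our forest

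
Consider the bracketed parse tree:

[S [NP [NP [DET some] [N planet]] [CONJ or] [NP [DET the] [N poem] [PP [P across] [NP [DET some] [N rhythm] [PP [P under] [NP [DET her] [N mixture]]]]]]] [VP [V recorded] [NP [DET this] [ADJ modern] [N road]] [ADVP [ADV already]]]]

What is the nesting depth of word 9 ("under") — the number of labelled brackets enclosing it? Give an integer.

7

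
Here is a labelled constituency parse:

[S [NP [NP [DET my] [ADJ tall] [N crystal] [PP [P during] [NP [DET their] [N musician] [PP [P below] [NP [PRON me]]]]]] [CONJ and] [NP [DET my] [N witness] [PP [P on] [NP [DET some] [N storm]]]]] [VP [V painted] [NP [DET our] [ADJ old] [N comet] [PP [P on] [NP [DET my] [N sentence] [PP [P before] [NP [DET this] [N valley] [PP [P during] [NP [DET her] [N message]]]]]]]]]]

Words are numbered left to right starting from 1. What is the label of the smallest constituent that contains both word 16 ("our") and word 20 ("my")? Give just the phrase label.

Word 16 lies under S → VP → NP → DET; word 20 lies under S → VP → NP → PP → NP → DET. The lowest shared node is the NP.

NP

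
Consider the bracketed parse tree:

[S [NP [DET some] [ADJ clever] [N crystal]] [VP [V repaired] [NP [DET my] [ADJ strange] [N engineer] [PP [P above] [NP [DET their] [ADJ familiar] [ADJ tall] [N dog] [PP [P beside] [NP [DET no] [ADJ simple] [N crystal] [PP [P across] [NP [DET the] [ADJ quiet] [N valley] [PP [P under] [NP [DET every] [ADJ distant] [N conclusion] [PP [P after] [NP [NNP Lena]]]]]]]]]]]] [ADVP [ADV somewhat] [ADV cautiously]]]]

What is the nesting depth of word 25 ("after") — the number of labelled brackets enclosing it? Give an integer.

13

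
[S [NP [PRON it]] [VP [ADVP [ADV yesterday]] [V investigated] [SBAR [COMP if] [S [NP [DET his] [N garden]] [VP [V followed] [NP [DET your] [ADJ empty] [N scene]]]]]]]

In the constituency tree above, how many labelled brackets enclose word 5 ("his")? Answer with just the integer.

6

Counting open brackets not yet closed at "his": [S [VP [SBAR [S [NP [DET = 6.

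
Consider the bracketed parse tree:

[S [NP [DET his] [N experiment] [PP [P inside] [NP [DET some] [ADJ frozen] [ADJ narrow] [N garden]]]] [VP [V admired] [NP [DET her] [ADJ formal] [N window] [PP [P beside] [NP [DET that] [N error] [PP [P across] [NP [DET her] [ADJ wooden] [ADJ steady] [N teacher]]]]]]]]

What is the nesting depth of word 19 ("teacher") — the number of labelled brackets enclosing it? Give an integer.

8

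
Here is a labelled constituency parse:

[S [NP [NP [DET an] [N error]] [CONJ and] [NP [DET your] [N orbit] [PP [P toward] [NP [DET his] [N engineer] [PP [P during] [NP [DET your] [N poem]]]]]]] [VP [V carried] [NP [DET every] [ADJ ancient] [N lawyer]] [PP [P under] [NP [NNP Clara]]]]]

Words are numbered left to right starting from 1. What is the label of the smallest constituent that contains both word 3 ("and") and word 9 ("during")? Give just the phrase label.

NP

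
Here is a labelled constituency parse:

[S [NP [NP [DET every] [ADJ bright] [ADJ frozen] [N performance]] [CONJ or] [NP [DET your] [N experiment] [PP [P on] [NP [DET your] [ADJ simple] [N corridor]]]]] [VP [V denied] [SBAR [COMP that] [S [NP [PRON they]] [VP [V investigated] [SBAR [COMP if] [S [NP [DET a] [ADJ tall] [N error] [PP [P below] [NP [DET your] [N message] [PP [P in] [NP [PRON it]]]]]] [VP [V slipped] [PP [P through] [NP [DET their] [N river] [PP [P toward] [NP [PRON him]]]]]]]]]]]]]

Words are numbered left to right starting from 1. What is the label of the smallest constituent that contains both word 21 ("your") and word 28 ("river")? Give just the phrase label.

S

Both words fall inside [S a tall error below your message in it slipped through their river toward him] (words 17–30), and no smaller constituent contains them both. Label: S.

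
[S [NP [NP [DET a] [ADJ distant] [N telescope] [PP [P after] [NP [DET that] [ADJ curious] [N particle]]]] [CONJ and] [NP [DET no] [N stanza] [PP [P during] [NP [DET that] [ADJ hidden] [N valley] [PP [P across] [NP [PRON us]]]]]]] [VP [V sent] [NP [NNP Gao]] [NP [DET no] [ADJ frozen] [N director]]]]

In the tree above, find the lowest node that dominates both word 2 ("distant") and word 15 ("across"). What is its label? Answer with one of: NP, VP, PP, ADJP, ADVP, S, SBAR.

NP

Word 2 lies under S → NP → NP → ADJ; word 15 lies under S → NP → NP → PP → NP → PP → P. The lowest shared node is the NP.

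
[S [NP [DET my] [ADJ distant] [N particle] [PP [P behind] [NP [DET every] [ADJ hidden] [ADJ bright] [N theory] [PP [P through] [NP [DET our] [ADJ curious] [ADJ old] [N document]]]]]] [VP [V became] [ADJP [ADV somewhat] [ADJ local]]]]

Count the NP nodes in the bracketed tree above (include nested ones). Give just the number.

Listing each NP by its span: [NP my distant particle behind every hidden bright theory through our curious old document]; [NP every hidden bright theory through our curious old document]; [NP our curious old document] — that makes 3.

3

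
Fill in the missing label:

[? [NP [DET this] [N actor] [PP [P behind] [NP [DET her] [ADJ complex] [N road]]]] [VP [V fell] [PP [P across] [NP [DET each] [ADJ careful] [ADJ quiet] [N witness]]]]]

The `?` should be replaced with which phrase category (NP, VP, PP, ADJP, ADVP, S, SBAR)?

S

The `?` node immediately contains: NP, VP. That is the internal structure of a clause, so the label is S.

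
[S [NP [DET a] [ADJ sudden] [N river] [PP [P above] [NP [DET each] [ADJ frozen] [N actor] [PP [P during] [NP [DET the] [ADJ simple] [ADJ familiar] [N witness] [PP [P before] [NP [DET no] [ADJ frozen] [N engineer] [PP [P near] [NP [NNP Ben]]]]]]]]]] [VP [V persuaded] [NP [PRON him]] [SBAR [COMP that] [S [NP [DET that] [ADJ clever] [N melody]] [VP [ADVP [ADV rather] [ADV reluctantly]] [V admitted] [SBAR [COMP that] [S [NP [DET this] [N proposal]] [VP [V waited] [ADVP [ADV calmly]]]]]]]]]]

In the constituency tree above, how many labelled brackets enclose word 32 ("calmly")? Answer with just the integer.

10

The word sits inside ADV, which is inside ADVP, inside VP, inside S, inside SBAR, inside VP, inside S, inside SBAR, inside VP, inside S — 10 brackets in all.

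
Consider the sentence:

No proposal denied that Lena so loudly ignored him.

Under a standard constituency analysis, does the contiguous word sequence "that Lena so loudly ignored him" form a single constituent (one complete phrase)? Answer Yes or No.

Yes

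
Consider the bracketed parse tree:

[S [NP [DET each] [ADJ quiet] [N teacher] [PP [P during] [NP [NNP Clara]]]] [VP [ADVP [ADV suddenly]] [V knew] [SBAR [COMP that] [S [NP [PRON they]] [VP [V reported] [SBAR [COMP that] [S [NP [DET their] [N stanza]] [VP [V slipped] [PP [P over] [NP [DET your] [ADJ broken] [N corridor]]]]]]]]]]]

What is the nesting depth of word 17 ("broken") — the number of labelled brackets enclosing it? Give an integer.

11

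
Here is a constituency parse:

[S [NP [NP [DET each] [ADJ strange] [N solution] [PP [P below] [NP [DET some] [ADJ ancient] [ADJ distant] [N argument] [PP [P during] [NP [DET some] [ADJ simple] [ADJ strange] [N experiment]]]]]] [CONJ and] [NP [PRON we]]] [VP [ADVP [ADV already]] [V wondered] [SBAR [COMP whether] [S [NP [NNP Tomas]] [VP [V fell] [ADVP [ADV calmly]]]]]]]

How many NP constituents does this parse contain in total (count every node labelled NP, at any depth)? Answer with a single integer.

The NP constituents are: [NP each strange solution below some ancient distant argument during some simple strange experiment and we]; [NP each strange solution below some ancient distant argument during some simple strange experiment]; [NP some ancient distant argument during some simple strange experiment]; [NP some simple strange experiment]; [NP we]; [NP Tomas]. Total: 6.

6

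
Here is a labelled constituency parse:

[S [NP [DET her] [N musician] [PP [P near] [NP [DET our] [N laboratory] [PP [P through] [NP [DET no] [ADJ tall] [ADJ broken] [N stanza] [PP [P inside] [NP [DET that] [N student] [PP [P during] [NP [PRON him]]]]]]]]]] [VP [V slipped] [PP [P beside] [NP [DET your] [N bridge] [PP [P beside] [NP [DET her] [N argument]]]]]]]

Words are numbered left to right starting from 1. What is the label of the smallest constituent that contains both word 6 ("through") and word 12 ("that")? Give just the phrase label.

Word 6 lies under S → NP → PP → NP → PP → P; word 12 lies under S → NP → PP → NP → PP → NP → PP → NP → DET. The lowest shared node is the PP.

PP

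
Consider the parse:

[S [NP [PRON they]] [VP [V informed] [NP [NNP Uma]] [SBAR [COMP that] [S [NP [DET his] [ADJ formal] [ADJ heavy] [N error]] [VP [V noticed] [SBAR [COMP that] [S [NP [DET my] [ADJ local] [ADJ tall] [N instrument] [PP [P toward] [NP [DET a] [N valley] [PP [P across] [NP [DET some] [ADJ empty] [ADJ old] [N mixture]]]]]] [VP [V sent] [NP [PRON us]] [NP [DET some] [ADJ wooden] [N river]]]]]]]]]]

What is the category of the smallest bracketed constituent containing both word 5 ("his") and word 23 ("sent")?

S

The smallest bracket enclosing both words is [S his formal heavy error noticed that my local tall instrument toward a valley across some empty old mixture sent us some wooden river], so the label is S.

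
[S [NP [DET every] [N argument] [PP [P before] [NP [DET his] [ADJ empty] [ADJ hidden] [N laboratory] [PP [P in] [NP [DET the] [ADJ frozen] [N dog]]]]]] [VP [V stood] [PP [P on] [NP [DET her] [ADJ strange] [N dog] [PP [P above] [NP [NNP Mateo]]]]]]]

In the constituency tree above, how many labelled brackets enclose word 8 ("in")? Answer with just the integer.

Path from the root down to the word: S → NP → PP → NP → PP → P. That is 6 enclosing brackets.

6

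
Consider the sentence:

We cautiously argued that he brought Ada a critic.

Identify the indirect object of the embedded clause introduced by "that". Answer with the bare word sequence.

"brought" heads the VP of the embedded clause introduced by "that", and "Ada" is its indirect object.

Ada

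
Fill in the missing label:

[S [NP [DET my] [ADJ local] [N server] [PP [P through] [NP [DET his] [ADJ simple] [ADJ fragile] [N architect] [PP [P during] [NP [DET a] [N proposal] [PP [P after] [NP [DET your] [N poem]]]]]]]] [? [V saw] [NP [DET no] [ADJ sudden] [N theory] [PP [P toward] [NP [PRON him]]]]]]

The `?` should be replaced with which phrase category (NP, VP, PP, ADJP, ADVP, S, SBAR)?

VP

A constituent whose immediate children are V 'saw', NP is a verb phrase: VP.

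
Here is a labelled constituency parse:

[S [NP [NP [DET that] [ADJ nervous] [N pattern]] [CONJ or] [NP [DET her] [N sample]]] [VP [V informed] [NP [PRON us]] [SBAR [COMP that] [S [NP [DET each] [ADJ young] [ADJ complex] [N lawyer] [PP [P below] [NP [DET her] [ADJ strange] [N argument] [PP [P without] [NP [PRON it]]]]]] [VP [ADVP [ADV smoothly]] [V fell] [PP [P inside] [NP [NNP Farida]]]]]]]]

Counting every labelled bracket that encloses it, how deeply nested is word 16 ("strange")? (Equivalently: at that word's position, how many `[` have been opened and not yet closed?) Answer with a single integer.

The word sits inside ADJ, which is inside NP, inside PP, inside NP, inside S, inside SBAR, inside VP, inside S — 8 brackets in all.

8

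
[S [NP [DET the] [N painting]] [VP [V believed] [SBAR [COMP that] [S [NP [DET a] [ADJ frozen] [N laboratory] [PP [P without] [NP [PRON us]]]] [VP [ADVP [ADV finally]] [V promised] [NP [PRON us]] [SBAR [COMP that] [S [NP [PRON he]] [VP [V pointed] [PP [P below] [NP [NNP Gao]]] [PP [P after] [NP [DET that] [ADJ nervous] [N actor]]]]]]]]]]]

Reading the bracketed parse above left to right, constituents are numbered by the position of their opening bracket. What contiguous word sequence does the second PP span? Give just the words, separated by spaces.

below Gao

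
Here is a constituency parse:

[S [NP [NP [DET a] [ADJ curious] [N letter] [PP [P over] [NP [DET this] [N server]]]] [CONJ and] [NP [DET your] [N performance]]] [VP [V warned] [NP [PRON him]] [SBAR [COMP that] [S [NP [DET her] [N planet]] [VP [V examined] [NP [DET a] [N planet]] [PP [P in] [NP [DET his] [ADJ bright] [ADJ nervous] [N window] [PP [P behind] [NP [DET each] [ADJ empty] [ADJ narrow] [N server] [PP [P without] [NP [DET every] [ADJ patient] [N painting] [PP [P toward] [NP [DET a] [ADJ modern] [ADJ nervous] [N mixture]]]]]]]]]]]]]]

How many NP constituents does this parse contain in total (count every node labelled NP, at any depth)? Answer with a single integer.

The NP constituents are: [NP a curious letter over this server and your performance]; [NP a curious letter over this server]; [NP this server]; [NP your performance]; [NP him]; [NP her planet] …. Total: 11.

11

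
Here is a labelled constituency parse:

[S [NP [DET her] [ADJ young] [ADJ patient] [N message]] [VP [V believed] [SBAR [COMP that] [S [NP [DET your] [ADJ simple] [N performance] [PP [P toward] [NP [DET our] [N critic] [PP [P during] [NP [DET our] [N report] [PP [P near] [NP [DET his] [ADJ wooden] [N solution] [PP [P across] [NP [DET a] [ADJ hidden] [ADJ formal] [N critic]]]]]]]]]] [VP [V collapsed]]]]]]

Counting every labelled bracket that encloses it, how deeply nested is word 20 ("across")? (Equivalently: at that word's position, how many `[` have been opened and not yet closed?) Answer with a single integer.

13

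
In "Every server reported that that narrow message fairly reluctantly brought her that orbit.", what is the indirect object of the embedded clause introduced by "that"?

her

Within the embedded clause introduced by "that", the indirect object of "brought" is "her".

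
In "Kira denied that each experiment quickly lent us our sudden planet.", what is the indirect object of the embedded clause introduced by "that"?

us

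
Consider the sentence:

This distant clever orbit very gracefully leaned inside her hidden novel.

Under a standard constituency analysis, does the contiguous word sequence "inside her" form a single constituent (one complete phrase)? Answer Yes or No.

No

The sequence begins inside the preposition "inside" and ends inside the noun phrase "her hidden novel"; it crosses a phrase boundary, so no single node in the tree spans exactly those words.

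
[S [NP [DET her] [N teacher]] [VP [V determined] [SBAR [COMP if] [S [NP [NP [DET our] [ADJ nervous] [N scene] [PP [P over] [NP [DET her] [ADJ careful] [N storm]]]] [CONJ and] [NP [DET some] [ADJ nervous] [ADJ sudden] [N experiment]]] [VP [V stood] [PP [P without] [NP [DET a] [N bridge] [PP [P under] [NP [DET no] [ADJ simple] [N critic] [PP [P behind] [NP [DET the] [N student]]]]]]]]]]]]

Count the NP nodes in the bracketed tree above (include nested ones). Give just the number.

Listing each NP by its span: [NP her teacher]; [NP our nervous scene over her careful storm and some nervous sudden experiment]; [NP our nervous scene over her careful storm]; [NP her careful storm]; [NP some nervous sudden experiment]; [NP a bridge under no simple critic behind the student] … — that makes 8.

8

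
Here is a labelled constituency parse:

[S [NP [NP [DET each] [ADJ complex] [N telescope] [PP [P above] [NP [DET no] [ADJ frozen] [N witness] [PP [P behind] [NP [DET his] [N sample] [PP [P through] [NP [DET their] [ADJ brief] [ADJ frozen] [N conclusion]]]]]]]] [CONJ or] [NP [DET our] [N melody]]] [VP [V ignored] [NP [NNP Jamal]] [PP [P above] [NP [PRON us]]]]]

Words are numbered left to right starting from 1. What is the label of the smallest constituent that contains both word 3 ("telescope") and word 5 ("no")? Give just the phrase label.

NP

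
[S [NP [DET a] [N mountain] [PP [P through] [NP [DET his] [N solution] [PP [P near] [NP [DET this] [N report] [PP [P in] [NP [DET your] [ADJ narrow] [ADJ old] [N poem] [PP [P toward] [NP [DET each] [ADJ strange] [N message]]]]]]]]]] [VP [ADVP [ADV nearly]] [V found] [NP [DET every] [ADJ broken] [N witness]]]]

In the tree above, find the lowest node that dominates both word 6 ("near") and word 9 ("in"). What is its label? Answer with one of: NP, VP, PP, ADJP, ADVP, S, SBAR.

PP

Both words fall inside [PP near this report in your narrow old poem toward each strange message] (words 6–17), and no smaller constituent contains them both. Label: PP.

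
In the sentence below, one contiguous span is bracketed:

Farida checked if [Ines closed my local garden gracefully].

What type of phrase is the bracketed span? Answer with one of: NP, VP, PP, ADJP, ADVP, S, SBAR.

S

"closed" is the head of the bracketed span, so the span is a clause: S.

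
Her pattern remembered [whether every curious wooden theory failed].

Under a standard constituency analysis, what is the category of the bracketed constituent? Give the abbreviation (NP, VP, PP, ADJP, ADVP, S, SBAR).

SBAR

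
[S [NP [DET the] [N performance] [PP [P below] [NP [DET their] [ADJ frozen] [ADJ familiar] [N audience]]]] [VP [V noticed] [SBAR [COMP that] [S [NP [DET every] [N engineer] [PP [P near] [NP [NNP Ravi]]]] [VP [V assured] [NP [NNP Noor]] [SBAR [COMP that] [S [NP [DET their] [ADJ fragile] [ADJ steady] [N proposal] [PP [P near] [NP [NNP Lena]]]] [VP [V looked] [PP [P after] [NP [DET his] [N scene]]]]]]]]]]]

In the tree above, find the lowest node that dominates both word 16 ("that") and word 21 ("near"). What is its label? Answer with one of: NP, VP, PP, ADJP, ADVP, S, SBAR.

SBAR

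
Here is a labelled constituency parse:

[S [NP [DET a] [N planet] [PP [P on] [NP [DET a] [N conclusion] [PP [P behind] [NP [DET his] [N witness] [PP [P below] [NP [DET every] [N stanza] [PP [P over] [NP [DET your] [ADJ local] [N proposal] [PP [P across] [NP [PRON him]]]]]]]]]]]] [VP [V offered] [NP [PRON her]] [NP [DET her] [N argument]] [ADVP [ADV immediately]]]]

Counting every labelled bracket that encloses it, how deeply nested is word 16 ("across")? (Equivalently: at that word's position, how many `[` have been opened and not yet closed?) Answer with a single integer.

12

Counting open brackets not yet closed at "across": [S [NP [PP [NP [PP [NP [PP [NP [PP [NP [PP [P = 12.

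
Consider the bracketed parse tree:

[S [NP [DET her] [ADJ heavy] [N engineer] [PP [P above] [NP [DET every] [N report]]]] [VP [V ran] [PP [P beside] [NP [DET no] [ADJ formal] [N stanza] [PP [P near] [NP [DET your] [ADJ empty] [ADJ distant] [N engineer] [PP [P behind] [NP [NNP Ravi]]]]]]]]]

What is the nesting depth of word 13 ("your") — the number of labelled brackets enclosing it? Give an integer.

7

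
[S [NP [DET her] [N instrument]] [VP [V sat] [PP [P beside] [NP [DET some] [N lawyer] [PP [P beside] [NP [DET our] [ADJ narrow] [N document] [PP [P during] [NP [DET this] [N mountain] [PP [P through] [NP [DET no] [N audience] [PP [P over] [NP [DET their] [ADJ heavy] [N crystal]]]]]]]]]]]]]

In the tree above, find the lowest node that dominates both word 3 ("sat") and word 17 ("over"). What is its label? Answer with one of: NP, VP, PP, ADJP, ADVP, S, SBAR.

Both words fall inside [VP sat beside some lawyer beside our narrow document during this mountain through no audience over their heavy crystal] (words 3–20), and no smaller constituent contains them both. Label: VP.

VP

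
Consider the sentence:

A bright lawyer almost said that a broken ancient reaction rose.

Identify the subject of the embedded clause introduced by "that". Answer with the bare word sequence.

a broken ancient reaction

The subject of the embedded clause introduced by "that" is the NP immediately before the verb "rose": "a broken ancient reaction".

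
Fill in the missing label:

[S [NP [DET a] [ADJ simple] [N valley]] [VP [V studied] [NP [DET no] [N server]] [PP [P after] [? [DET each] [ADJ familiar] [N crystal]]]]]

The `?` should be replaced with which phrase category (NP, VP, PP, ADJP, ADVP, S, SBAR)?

NP

Looking at what the `?` directly dominates — DET 'each', ADJ 'familiar', N 'crystal' — this is a noun phrase (NP).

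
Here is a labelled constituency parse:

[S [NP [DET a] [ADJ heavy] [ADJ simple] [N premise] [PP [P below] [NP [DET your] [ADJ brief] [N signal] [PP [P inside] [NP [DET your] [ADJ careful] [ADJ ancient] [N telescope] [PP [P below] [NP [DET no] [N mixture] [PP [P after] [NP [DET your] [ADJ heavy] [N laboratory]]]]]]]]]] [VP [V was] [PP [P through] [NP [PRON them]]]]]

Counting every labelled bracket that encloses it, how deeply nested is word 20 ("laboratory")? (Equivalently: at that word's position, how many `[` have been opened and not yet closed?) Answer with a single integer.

11

Path from the root down to the word: S → NP → PP → NP → PP → NP → PP → NP → PP → NP → N. That is 11 enclosing brackets.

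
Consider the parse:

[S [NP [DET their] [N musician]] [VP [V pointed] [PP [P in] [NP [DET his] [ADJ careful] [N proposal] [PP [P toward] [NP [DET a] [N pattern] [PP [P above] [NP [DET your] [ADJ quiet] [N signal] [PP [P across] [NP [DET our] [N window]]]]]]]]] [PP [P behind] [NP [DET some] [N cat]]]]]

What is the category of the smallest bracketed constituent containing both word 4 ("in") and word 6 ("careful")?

Word 4 lies under S → VP → PP → P; word 6 lies under S → VP → PP → NP → ADJ. The lowest shared node is the PP.

PP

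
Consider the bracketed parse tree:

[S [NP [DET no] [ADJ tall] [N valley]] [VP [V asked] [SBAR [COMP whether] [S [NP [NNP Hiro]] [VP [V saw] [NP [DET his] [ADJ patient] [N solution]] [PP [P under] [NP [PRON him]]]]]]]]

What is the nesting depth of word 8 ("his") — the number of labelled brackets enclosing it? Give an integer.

7

Counting open brackets not yet closed at "his": [S [VP [SBAR [S [VP [NP [DET = 7.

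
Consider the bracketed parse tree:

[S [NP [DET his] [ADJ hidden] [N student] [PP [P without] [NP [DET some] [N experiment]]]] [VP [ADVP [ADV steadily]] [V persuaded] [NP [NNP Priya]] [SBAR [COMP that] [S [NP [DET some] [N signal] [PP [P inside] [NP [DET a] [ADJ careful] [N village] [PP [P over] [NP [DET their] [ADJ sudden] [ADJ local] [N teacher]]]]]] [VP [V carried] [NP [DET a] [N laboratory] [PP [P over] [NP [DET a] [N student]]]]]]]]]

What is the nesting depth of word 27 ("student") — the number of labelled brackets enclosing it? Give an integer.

9

Path from the root down to the word: S → VP → SBAR → S → VP → NP → PP → NP → N. That is 9 enclosing brackets.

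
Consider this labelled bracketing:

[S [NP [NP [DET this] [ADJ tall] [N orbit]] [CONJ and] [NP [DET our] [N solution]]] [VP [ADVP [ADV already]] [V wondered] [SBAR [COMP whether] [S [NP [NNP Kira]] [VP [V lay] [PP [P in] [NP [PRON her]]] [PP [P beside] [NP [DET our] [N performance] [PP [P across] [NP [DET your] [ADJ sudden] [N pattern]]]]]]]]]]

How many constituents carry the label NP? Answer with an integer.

Listing each NP by its span: [NP this tall orbit and our solution]; [NP this tall orbit]; [NP our solution]; [NP Kira]; [NP her]; [NP our performance across your sudden pattern] … — that makes 7.

7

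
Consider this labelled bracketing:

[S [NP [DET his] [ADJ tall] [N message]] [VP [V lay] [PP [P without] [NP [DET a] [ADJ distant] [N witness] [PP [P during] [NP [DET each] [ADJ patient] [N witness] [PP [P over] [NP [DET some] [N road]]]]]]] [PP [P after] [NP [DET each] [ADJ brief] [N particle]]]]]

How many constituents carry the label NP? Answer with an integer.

5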